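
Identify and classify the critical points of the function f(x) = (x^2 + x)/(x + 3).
f'(x) = (x^2 + 6*x + 3)/(x^2 + 6*x + 9)

Solve f'(x) = 0:
  f'(x) = (x^2 + 6*x + 3)/(x + 3)^2; the denominator is positive wherever f is defined, so f'(x) = 0 ⇔ x^2 + 6*x + 3 = 0.
  x^2 + 6*x + 3 = 0 has no rational roots; quadratic formula: x = (-6 ± √24)/2.
  ⇒ x = -3 - sqrt(6) ≈ -5.4495, -3 + sqrt(6) ≈ -0.5505

f''(x) = 12/(x^3 + 9*x^2 + 27*x + 27)
Second-derivative test at each critical point:
  f''(-5.4495) = -0.8165 < 0 → local maximum
  f''(-0.5505) = 0.8165 > 0 → local minimum

Critical points: x = -3 - sqrt(6) ≈ -5.4495 (local maximum); x = -3 + sqrt(6) ≈ -0.5505 (local minimum)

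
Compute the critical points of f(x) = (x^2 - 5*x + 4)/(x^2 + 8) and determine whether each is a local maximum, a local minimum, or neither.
f'(x) = (5*x^2 + 8*x - 40)/(x^4 + 16*x^2 + 64)

Solve f'(x) = 0:
  f'(x) = (5*x^2 + 8*x - 40)/(x^2 + 8)^2; the denominator is positive wherever f is defined, so f'(x) = 0 ⇔ 5*x^2 + 8*x - 40 = 0.
  5*x^2 + 8*x - 40 = 0 has no rational roots; quadratic formula: x = (-8 ± √864)/10.
  ⇒ x = -6*sqrt(6)/5 - 4/5 ≈ -3.7394, -4/5 + 6*sqrt(6)/5 ≈ 2.1394

f''(x) = 2*(-5*x^3 - 12*x^2 + 120*x + 32)/(x^6 + 24*x^4 + 192*x^2 + 512)
Second-derivative test at each critical point:
  f''(-3.7394) = -0.0608 < 0 → local maximum
  f''(2.1394) = 0.1858 > 0 → local minimum

Critical points: x = -6*sqrt(6)/5 - 4/5 ≈ -3.7394 (local maximum); x = -4/5 + 6*sqrt(6)/5 ≈ 2.1394 (local minimum)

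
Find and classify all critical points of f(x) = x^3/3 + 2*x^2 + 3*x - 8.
f'(x) = x^2 + 4*x + 3

Solve f'(x) = 0:
  Factor: x^2 + 4*x + 3 = (x + 1)*(x + 3) = 0.
  ⇒ x = -3, -1

f''(x) = 2*x + 4
Second-derivative test at each critical point:
  f''(-3) = -2 < 0 → local maximum
  f''(-1) = 2 > 0 → local minimum

Critical points: x = -3 (local maximum); x = -1 (local minimum)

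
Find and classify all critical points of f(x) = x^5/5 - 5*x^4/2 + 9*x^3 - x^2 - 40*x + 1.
f'(x) = x^4 - 10*x^3 + 27*x^2 - 2*x - 40

Solve f'(x) = 0:
  Factor: x^4 - 10*x^3 + 27*x^2 - 2*x - 40 = (x - 5)*(x - 4)*(x - 2)*(x + 1) = 0.
  ⇒ x = -1, 2, 4, 5

f''(x) = 4*x^3 - 30*x^2 + 54*x - 2
Second-derivative test at each critical point:
  f''(-1) = -90 < 0 → local maximum
  f''(2) = 18 > 0 → local minimum
  f''(4) = -10 < 0 → local maximum
  f''(5) = 18 > 0 → local minimum

Critical points: x = -1 (local maximum); x = 2 (local minimum); x = 4 (local maximum); x = 5 (local minimum)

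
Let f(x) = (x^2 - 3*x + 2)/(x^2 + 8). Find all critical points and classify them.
f'(x) = 3*(x^2 + 4*x - 8)/(x^4 + 16*x^2 + 64)

Solve f'(x) = 0:
  f'(x) = 3*(x^2 + 4*x - 8)/(x^2 + 8)^2; the denominator is positive wherever f is defined, so f'(x) = 0 ⇔ 3*x^2 + 12*x - 24 = 0.
  Factor: 3*x^2 + 12*x - 24 = 3*(x^2 + 4*x - 8); x^2 + 4*x - 8 = 0 has no rational roots; quadratic formula: x = (-4 ± √48)/2.
  ⇒ x = -2*sqrt(3) - 2 ≈ -5.4641, -2 + 2*sqrt(3) ≈ 1.4641

f''(x) = 6*(-x^3 - 6*x^2 + 24*x + 16)/(x^6 + 24*x^4 + 192*x^2 + 512)
Second-derivative test at each critical point:
  f''(-5.4641) = -0.0145 < 0 → local maximum
  f''(1.4641) = 0.2020 > 0 → local minimum

Critical points: x = -2*sqrt(3) - 2 ≈ -5.4641 (local maximum); x = -2 + 2*sqrt(3) ≈ 1.4641 (local minimum)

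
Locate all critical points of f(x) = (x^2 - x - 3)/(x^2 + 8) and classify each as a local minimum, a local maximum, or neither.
f'(x) = (x^2 + 22*x - 8)/(x^4 + 16*x^2 + 64)

Solve f'(x) = 0:
  f'(x) = (x^2 + 22*x - 8)/(x^2 + 8)^2; the denominator is positive wherever f is defined, so f'(x) = 0 ⇔ x^2 + 22*x - 8 = 0.
  x^2 + 22*x - 8 = 0 has no rational roots; quadratic formula: x = (-22 ± √516)/2.
  ⇒ x = -sqrt(129) - 11 ≈ -22.3578, -11 + sqrt(129) ≈ 0.3578

f''(x) = 2*(-x^3 - 33*x^2 + 24*x + 88)/(x^6 + 24*x^4 + 192*x^2 + 512)
Second-derivative test at each critical point:
  f''(-22.3578) = -8.807e-05 < 0 → local maximum
  f''(0.3578) = 0.3438 > 0 → local minimum

Critical points: x = -sqrt(129) - 11 ≈ -22.3578 (local maximum); x = -11 + sqrt(129) ≈ 0.3578 (local minimum)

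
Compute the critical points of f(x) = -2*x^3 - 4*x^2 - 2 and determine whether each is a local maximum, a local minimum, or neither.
f'(x) = 2*x*(-3*x - 4)

Solve f'(x) = 0:
  Factor: -6*x^2 - 8*x = -2*x*(3*x + 4) = 0.
  ⇒ x = -4/3, 0

f''(x) = -12*x - 8
Second-derivative test at each critical point:
  f''(-4/3) = 8 > 0 → local minimum
  f''(0) = -8 < 0 → local maximum

Critical points: x = -4/3 (local minimum); x = 0 (local maximum)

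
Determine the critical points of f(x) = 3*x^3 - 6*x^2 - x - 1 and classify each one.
f'(x) = 9*x^2 - 12*x - 1

Solve f'(x) = 0:
  9*x^2 - 12*x - 1 = 0 has no rational roots; quadratic formula: x = (12 ± √180)/18.
  ⇒ x = 2/3 - sqrt(5)/3 ≈ -0.0787, 2/3 + sqrt(5)/3 ≈ 1.4120

f''(x) = 18*x - 12
Second-derivative test at each critical point:
  f''(-0.0787) = -13.4164 < 0 → local maximum
  f''(1.4120) = 13.4164 > 0 → local minimum

Critical points: x = 2/3 - sqrt(5)/3 ≈ -0.0787 (local maximum); x = 2/3 + sqrt(5)/3 ≈ 1.4120 (local minimum)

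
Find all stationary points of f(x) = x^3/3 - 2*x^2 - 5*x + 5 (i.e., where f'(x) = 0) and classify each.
f'(x) = x^2 - 4*x - 5

Solve f'(x) = 0:
  Factor: x^2 - 4*x - 5 = (x - 5)*(x + 1) = 0.
  ⇒ x = -1, 5

f''(x) = 2*x - 4
Second-derivative test at each critical point:
  f''(-1) = -6 < 0 → local maximum
  f''(5) = 6 > 0 → local minimum

Critical points: x = -1 (local maximum); x = 5 (local minimum)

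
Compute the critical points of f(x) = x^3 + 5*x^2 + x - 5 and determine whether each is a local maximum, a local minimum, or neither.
f'(x) = 3*x^2 + 10*x + 1

Solve f'(x) = 0:
  3*x^2 + 10*x + 1 = 0 has no rational roots; quadratic formula: x = (-10 ± √88)/6.
  ⇒ x = -5/3 - sqrt(22)/3 ≈ -3.2301, -5/3 + sqrt(22)/3 ≈ -0.1032

f''(x) = 6*x + 10
Second-derivative test at each critical point:
  f''(-3.2301) = -9.3808 < 0 → local maximum
  f''(-0.1032) = 9.3808 > 0 → local minimum

Critical points: x = -5/3 - sqrt(22)/3 ≈ -3.2301 (local maximum); x = -5/3 + sqrt(22)/3 ≈ -0.1032 (local minimum)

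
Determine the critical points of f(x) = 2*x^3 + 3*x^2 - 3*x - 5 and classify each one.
f'(x) = 6*x^2 + 6*x - 3

Solve f'(x) = 0:
  Factor: 6*x^2 + 6*x - 3 = 3*(2*x^2 + 2*x - 1); 2*x^2 + 2*x - 1 = 0 has no rational roots; quadratic formula: x = (-2 ± √12)/4.
  ⇒ x = -sqrt(3)/2 - 1/2 ≈ -1.3660, -1/2 + sqrt(3)/2 ≈ 0.3660

f''(x) = 12*x + 6
Second-derivative test at each critical point:
  f''(-1.3660) = -10.3923 < 0 → local maximum
  f''(0.3660) = 10.3923 > 0 → local minimum

Critical points: x = -sqrt(3)/2 - 1/2 ≈ -1.3660 (local maximum); x = -1/2 + sqrt(3)/2 ≈ 0.3660 (local minimum)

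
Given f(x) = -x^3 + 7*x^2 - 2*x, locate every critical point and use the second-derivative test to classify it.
f'(x) = -3*x^2 + 14*x - 2

Solve f'(x) = 0:
  3*x^2 - 14*x + 2 = 0 has no rational roots; quadratic formula: x = (14 ± √172)/6.
  ⇒ x = 7/3 - sqrt(43)/3 ≈ 0.1475, sqrt(43)/3 + 7/3 ≈ 4.5191

f''(x) = 14 - 6*x
Second-derivative test at each critical point:
  f''(0.1475) = 13.1149 > 0 → local minimum
  f''(4.5191) = -13.1149 < 0 → local maximum

Critical points: x = 7/3 - sqrt(43)/3 ≈ 0.1475 (local minimum); x = sqrt(43)/3 + 7/3 ≈ 4.5191 (local maximum)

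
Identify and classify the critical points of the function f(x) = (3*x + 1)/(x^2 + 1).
f'(x) = (-3*x^2 - 2*x + 3)/(x^4 + 2*x^2 + 1)

Solve f'(x) = 0:
  f'(x) = -(3*x^2 + 2*x - 3)/(x^2 + 1)^2; the denominator is positive wherever f is defined, so f'(x) = 0 ⇔ -3*x^2 - 2*x + 3 = 0.
  3*x^2 + 2*x - 3 = 0 has no rational roots; quadratic formula: x = (-2 ± √40)/6.
  ⇒ x = -sqrt(10)/3 - 1/3 ≈ -1.3874, -1/3 + sqrt(10)/3 ≈ 0.7208

f''(x) = 2*(4*x^2*(3*x + 1) - (9*x + 1)*(x^2 + 1))/(x^2 + 1)^3
Second-derivative test at each critical point:
  f''(-1.3874) = 0.7393 > 0 → local minimum
  f''(0.7208) = -2.7393 < 0 → local maximum

Critical points: x = -sqrt(10)/3 - 1/3 ≈ -1.3874 (local minimum); x = -1/3 + sqrt(10)/3 ≈ 0.7208 (local maximum)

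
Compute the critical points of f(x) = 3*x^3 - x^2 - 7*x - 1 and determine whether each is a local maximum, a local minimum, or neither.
f'(x) = 9*x^2 - 2*x - 7

Solve f'(x) = 0:
  Factor: 9*x^2 - 2*x - 7 = (x - 1)*(9*x + 7) = 0.
  ⇒ x = -7/9, 1

f''(x) = 18*x - 2
Second-derivative test at each critical point:
  f''(-7/9) = -16 < 0 → local maximum
  f''(1) = 16 > 0 → local minimum

Critical points: x = -7/9 (local maximum); x = 1 (local minimum)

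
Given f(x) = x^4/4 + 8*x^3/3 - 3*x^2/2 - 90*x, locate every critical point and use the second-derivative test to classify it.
f'(x) = x^3 + 8*x^2 - 3*x - 90

Solve f'(x) = 0:
  Factor: x^3 + 8*x^2 - 3*x - 90 = (x - 3)*(x + 5)*(x + 6) = 0.
  ⇒ x = -6, -5, 3

f''(x) = 3*x^2 + 16*x - 3
Second-derivative test at each critical point:
  f''(-6) = 9 > 0 → local minimum
  f''(-5) = -8 < 0 → local maximum
  f''(3) = 72 > 0 → local minimum

Critical points: x = -6 (local minimum); x = -5 (local maximum); x = 3 (local minimum)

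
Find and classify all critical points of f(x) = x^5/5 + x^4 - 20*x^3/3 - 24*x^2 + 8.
f'(x) = x*(x^3 + 4*x^2 - 20*x - 48)

Solve f'(x) = 0:
  Factor: x^4 + 4*x^3 - 20*x^2 - 48*x = x*(x - 4)*(x + 2)*(x + 6) = 0.
  ⇒ x = -6, -2, 0, 4

f''(x) = 4*x^3 + 12*x^2 - 40*x - 48
Second-derivative test at each critical point:
  f''(-6) = -240 < 0 → local maximum
  f''(-2) = 48 > 0 → local minimum
  f''(0) = -48 < 0 → local maximum
  f''(4) = 240 > 0 → local minimum

Critical points: x = -6 (local maximum); x = -2 (local minimum); x = 0 (local maximum); x = 4 (local minimum)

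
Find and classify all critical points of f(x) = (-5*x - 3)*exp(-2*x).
f'(x) = (10*x + 1)*exp(-2*x)

Solve f'(x) = 0:
  f'(x) = (10*x + 1)·exp(-2*x) and exp(-2*x) > 0 for every x, so f'(x) = 0 ⇔ 10*x + 1 = 0.
  10*x + 1 = 0.
  ⇒ x = -1/10

f''(x) = 4*(2 - 5*x)*exp(-2*x)
Second-derivative test at each critical point:
  f''(-1/10) = 12.2140 > 0 → local minimum

Critical points: x = -1/10 (local minimum)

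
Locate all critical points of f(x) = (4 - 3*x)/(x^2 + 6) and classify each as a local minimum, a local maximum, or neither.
f'(x) = (3*x^2 - 8*x - 18)/(x^4 + 12*x^2 + 36)

Solve f'(x) = 0:
  f'(x) = (3*x^2 - 8*x - 18)/(x^2 + 6)^2; the denominator is positive wherever f is defined, so f'(x) = 0 ⇔ 3*x^2 - 8*x - 18 = 0.
  3*x^2 - 8*x - 18 = 0 has no rational roots; quadratic formula: x = (8 ± √280)/6.
  ⇒ x = 4/3 - sqrt(70)/3 ≈ -1.4555, 4/3 + sqrt(70)/3 ≈ 4.1222

f''(x) = 2*(4*x^2*(4 - 3*x) + (9*x - 4)*(x^2 + 6))/(x^2 + 6)^3
Second-derivative test at each critical point:
  f''(-1.4555) = -0.2539 < 0 → local maximum
  f''(4.1222) = 0.0317 > 0 → local minimum

Critical points: x = 4/3 - sqrt(70)/3 ≈ -1.4555 (local maximum); x = 4/3 + sqrt(70)/3 ≈ 4.1222 (local minimum)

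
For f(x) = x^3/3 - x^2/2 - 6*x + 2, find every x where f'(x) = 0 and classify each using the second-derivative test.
f'(x) = x^2 - x - 6

Solve f'(x) = 0:
  Factor: x^2 - x - 6 = (x - 3)*(x + 2) = 0.
  ⇒ x = -2, 3

f''(x) = 2*x - 1
Second-derivative test at each critical point:
  f''(-2) = -5 < 0 → local maximum
  f''(3) = 5 > 0 → local minimum

Critical points: x = -2 (local maximum); x = 3 (local minimum)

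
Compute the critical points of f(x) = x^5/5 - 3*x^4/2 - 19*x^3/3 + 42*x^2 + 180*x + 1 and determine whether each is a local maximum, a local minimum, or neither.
f'(x) = x^4 - 6*x^3 - 19*x^2 + 84*x + 180

Solve f'(x) = 0:
  Factor: x^4 - 6*x^3 - 19*x^2 + 84*x + 180 = (x - 6)*(x - 5)*(x + 2)*(x + 3) = 0.
  ⇒ x = -3, -2, 5, 6

f''(x) = 4*x^3 - 18*x^2 - 38*x + 84
Second-derivative test at each critical point:
  f''(-3) = -72 < 0 → local maximum
  f''(-2) = 56 > 0 → local minimum
  f''(5) = -56 < 0 → local maximum
  f''(6) = 72 > 0 → local minimum

Critical points: x = -3 (local maximum); x = -2 (local minimum); x = 5 (local maximum); x = 6 (local minimum)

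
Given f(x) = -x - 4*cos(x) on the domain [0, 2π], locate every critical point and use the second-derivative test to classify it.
f'(x) = 4*sin(x) - 1

Solve f'(x) = 0 on [0, 2π]:
  f'(x) = 0 ⇔ sin(x) = 1/4, i.e. x = arcsin(1/4) + 2nπ or x = π − arcsin(1/4) + 2nπ; keep the solutions lying in [0, 2π].
  ⇒ x = asin(1/4) ≈ 0.2527, pi - asin(1/4) ≈ 2.8889

f''(x) = 4*cos(x)
Second-derivative test at each critical point:
  f''(0.2527) = 3.8730 > 0 → local minimum
  f''(2.8889) = -3.8730 < 0 → local maximum

Critical points: x = asin(1/4) ≈ 0.2527 (local minimum); x = pi - asin(1/4) ≈ 2.8889 (local maximum)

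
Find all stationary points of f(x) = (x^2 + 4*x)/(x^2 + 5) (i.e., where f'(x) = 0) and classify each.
f'(x) = 2*(-2*x^2 + 5*x + 10)/(x^4 + 10*x^2 + 25)

Solve f'(x) = 0:
  f'(x) = -2*(2*x^2 - 5*x - 10)/(x^2 + 5)^2; the denominator is positive wherever f is defined, so f'(x) = 0 ⇔ -4*x^2 + 10*x + 20 = 0.
  Factor: -4*x^2 + 10*x + 20 = -2*(2*x^2 - 5*x - 10); 2*x^2 - 5*x - 10 = 0 has no rational roots; quadratic formula: x = (5 ± √105)/4.
  ⇒ x = 5/4 - sqrt(105)/4 ≈ -1.3117, 5/4 + sqrt(105)/4 ≈ 3.8117

f''(x) = 2*(4*x^3 - 15*x^2 - 60*x + 25)/(x^6 + 15*x^4 + 75*x^2 + 125)
Second-derivative test at each critical point:
  f''(-1.3117) = 0.4537 > 0 → local minimum
  f''(3.8117) = -0.0537 < 0 → local maximum

Critical points: x = 5/4 - sqrt(105)/4 ≈ -1.3117 (local minimum); x = 5/4 + sqrt(105)/4 ≈ 3.8117 (local maximum)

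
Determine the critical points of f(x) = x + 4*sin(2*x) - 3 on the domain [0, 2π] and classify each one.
f'(x) = 8*cos(2*x) + 1

Solve f'(x) = 0 on [0, 2π]:
  f'(x) = 0 ⇔ cos(2*x) = -1/8, i.e. 2*x = ±arccos(-1/8) + 2nπ; keep the solutions lying in [0, 2π].
  ⇒ x = acos(-1/8)/2 ≈ 0.8481, pi - acos(-1/8)/2 ≈ 2.2935, acos(-1/8)/2 + pi ≈ 3.9897, -acos(-1/8)/2 + 2*pi ≈ 5.4351

f''(x) = -16*sin(2*x)
Second-derivative test at each critical point:
  f''(0.8481) = -15.8745 < 0 → local maximum
  f''(2.2935) = 15.8745 > 0 → local minimum
  f''(3.9897) = -15.8745 < 0 → local maximum
  f''(5.4351) = 15.8745 > 0 → local minimum

Critical points: x = acos(-1/8)/2 ≈ 0.8481 (local maximum); x = pi - acos(-1/8)/2 ≈ 2.2935 (local minimum); x = acos(-1/8)/2 + pi ≈ 3.9897 (local maximum); x = -acos(-1/8)/2 + 2*pi ≈ 5.4351 (local minimum)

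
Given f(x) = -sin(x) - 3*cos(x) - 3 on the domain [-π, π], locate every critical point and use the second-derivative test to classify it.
f'(x) = 3*sin(x) - cos(x)

Solve f'(x) = 0 on [-π, π]:
  f'(x) = 0 ⇔ -cos(x) = -3*sin(x) ⇔ tan(x) = 1/3, i.e. x = arctan(1/3) + nπ; keep the solutions lying in [-π, π].
  ⇒ x = -pi + atan(1/3) ≈ -2.8198, atan(1/3) ≈ 0.3218

f''(x) = sin(x) + 3*cos(x)
Second-derivative test at each critical point:
  f''(-2.8198) = -3.1623 < 0 → local maximum
  f''(0.3218) = 3.1623 > 0 → local minimum

Critical points: x = -pi + atan(1/3) ≈ -2.8198 (local maximum); x = atan(1/3) ≈ 0.3218 (local minimum)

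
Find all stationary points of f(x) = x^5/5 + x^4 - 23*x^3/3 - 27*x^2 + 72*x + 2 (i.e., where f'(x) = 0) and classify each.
f'(x) = x^4 + 4*x^3 - 23*x^2 - 54*x + 72

Solve f'(x) = 0:
  Factor: x^4 + 4*x^3 - 23*x^2 - 54*x + 72 = (x - 4)*(x - 1)*(x + 3)*(x + 6) = 0.
  ⇒ x = -6, -3, 1, 4

f''(x) = 4*x^3 + 12*x^2 - 46*x - 54
Second-derivative test at each critical point:
  f''(-6) = -210 < 0 → local maximum
  f''(-3) = 84 > 0 → local minimum
  f''(1) = -84 < 0 → local maximum
  f''(4) = 210 > 0 → local minimum

Critical points: x = -6 (local maximum); x = -3 (local minimum); x = 1 (local maximum); x = 4 (local minimum)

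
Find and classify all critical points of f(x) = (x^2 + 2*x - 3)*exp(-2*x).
f'(x) = 2*(-x^2 - x + 4)*exp(-2*x)

Solve f'(x) = 0:
  f'(x) = (-2*x^2 - 2*x + 8)·exp(-2*x) and exp(-2*x) > 0 for every x, so f'(x) = 0 ⇔ -2*x^2 - 2*x + 8 = 0.
  Factor: -2*x^2 - 2*x + 8 = -2*(x^2 + x - 4); x^2 + x - 4 = 0 has no rational roots; quadratic formula: x = (-1 ± √17)/2.
  ⇒ x = -sqrt(17)/2 - 1/2 ≈ -2.5616, -1/2 + sqrt(17)/2 ≈ 1.5616

f''(x) = 2*(2*x^2 - 9)*exp(-2*x)
Second-derivative test at each critical point:
  f''(-2.5616) = 1384.1749 > 0 → local minimum
  f''(1.5616) = -0.3630 < 0 → local maximum

Critical points: x = -sqrt(17)/2 - 1/2 ≈ -2.5616 (local minimum); x = -1/2 + sqrt(17)/2 ≈ 1.5616 (local maximum)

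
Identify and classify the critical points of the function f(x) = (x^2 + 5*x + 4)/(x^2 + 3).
f'(x) = (-5*x^2 - 2*x + 15)/(x^4 + 6*x^2 + 9)

Solve f'(x) = 0:
  f'(x) = -(5*x^2 + 2*x - 15)/(x^2 + 3)^2; the denominator is positive wherever f is defined, so f'(x) = 0 ⇔ -5*x^2 - 2*x + 15 = 0.
  5*x^2 + 2*x - 15 = 0 has no rational roots; quadratic formula: x = (-2 ± √304)/10.
  ⇒ x = -2*sqrt(19)/5 - 1/5 ≈ -1.9436, -1/5 + 2*sqrt(19)/5 ≈ 1.5436

f''(x) = 2*(5*x^3 + 3*x^2 - 45*x - 3)/(x^6 + 9*x^4 + 27*x^2 + 27)
Second-derivative test at each critical point:
  f''(-1.9436) = 0.3796 > 0 → local minimum
  f''(1.5436) = -0.6018 < 0 → local maximum

Critical points: x = -2*sqrt(19)/5 - 1/5 ≈ -1.9436 (local minimum); x = -1/5 + 2*sqrt(19)/5 ≈ 1.5436 (local maximum)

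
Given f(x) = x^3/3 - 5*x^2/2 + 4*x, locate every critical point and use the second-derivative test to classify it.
f'(x) = x^2 - 5*x + 4

Solve f'(x) = 0:
  Factor: x^2 - 5*x + 4 = (x - 4)*(x - 1) = 0.
  ⇒ x = 1, 4

f''(x) = 2*x - 5
Second-derivative test at each critical point:
  f''(1) = -3 < 0 → local maximum
  f''(4) = 3 > 0 → local minimum

Critical points: x = 1 (local maximum); x = 4 (local minimum)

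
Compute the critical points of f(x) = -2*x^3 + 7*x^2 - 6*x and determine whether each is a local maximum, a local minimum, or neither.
f'(x) = -6*x^2 + 14*x - 6

Solve f'(x) = 0:
  Factor: -6*x^2 + 14*x - 6 = -2*(3*x^2 - 7*x + 3); 3*x^2 - 7*x + 3 = 0 has no rational roots; quadratic formula: x = (7 ± √13)/6.
  ⇒ x = 7/6 - sqrt(13)/6 ≈ 0.5657, sqrt(13)/6 + 7/6 ≈ 1.7676

f''(x) = 14 - 12*x
Second-derivative test at each critical point:
  f''(0.5657) = 7.2111 > 0 → local minimum
  f''(1.7676) = -7.2111 < 0 → local maximum

Critical points: x = 7/6 - sqrt(13)/6 ≈ 0.5657 (local minimum); x = sqrt(13)/6 + 7/6 ≈ 1.7676 (local maximum)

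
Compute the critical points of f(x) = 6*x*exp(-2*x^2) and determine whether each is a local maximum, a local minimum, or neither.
f'(x) = 6*(1 - 4*x^2)*exp(-2*x^2)

Solve f'(x) = 0:
  f'(x) = (6 - 24*x^2)·exp(-2*x^2) and exp(-2*x^2) > 0 for every x, so f'(x) = 0 ⇔ 6 - 24*x^2 = 0.
  Factor: 6 - 24*x^2 = -6*(2*x - 1)*(2*x + 1) = 0.
  ⇒ x = -1/2, 1/2

f''(x) = (96*x^3 - 72*x)*exp(-2*x^2)
Second-derivative test at each critical point:
  f''(-1/2) = 14.5567 > 0 → local minimum
  f''(1/2) = -14.5567 < 0 → local maximum

Critical points: x = -1/2 (local minimum); x = 1/2 (local maximum)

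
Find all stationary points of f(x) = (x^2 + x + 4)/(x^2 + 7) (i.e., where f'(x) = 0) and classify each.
f'(x) = (-x^2 + 6*x + 7)/(x^4 + 14*x^2 + 49)

Solve f'(x) = 0:
  f'(x) = -(x - 7)*(x + 1)/(x^2 + 7)^2; the denominator is positive wherever f is defined, so f'(x) = 0 ⇔ -x^2 + 6*x + 7 = 0.
  Factor: -x^2 + 6*x + 7 = -(x - 7)*(x + 1) = 0.
  ⇒ x = -1, 7

f''(x) = 2*(x^3 - 9*x^2 - 21*x + 21)/(x^6 + 21*x^4 + 147*x^2 + 343)
Second-derivative test at each critical point:
  f''(-1) = 1/8 > 0 → local minimum
  f''(7) = -1/392 < 0 → local maximum

Critical points: x = -1 (local minimum); x = 7 (local maximum)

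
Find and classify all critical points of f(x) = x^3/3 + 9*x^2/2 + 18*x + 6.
f'(x) = x^2 + 9*x + 18

Solve f'(x) = 0:
  Factor: x^2 + 9*x + 18 = (x + 3)*(x + 6) = 0.
  ⇒ x = -6, -3

f''(x) = 2*x + 9
Second-derivative test at each critical point:
  f''(-6) = -3 < 0 → local maximum
  f''(-3) = 3 > 0 → local minimum

Critical points: x = -6 (local maximum); x = -3 (local minimum)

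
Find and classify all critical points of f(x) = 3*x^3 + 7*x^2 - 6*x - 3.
f'(x) = 9*x^2 + 14*x - 6

Solve f'(x) = 0:
  9*x^2 + 14*x - 6 = 0 has no rational roots; quadratic formula: x = (-14 ± √412)/18.
  ⇒ x = -sqrt(103)/9 - 7/9 ≈ -1.9054, -7/9 + sqrt(103)/9 ≈ 0.3499

f''(x) = 18*x + 14
Second-derivative test at each critical point:
  f''(-1.9054) = -20.2978 < 0 → local maximum
  f''(0.3499) = 20.2978 > 0 → local minimum

Critical points: x = -sqrt(103)/9 - 7/9 ≈ -1.9054 (local maximum); x = -7/9 + sqrt(103)/9 ≈ 0.3499 (local minimum)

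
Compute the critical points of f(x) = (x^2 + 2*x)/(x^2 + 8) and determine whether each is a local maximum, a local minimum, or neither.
f'(x) = 2*(-x^2 + 8*x + 8)/(x^4 + 16*x^2 + 64)

Solve f'(x) = 0:
  f'(x) = -2*(x^2 - 8*x - 8)/(x^2 + 8)^2; the denominator is positive wherever f is defined, so f'(x) = 0 ⇔ -2*x^2 + 16*x + 16 = 0.
  Factor: -2*x^2 + 16*x + 16 = -2*(x^2 - 8*x - 8); x^2 - 8*x - 8 = 0 has no rational roots; quadratic formula: x = (8 ± √96)/2.
  ⇒ x = 4 - 2*sqrt(6) ≈ -0.8990, 4 + 2*sqrt(6) ≈ 8.8990

f''(x) = 4*(x^3 - 12*x^2 - 24*x + 32)/(x^6 + 24*x^4 + 192*x^2 + 512)
Second-derivative test at each critical point:
  f''(-0.8990) = 0.2526 > 0 → local minimum
  f''(8.8990) = -0.0026 < 0 → local maximum

Critical points: x = 4 - 2*sqrt(6) ≈ -0.8990 (local minimum); x = 4 + 2*sqrt(6) ≈ 8.8990 (local maximum)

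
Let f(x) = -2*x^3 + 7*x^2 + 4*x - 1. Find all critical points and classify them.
f'(x) = -6*x^2 + 14*x + 4

Solve f'(x) = 0:
  Factor: -6*x^2 + 14*x + 4 = -2*(3*x^2 - 7*x - 2); 3*x^2 - 7*x - 2 = 0 has no rational roots; quadratic formula: x = (7 ± √73)/6.
  ⇒ x = 7/6 - sqrt(73)/6 ≈ -0.2573, 7/6 + sqrt(73)/6 ≈ 2.5907

f''(x) = 14 - 12*x
Second-derivative test at each critical point:
  f''(-0.2573) = 17.0880 > 0 → local minimum
  f''(2.5907) = -17.0880 < 0 → local maximum

Critical points: x = 7/6 - sqrt(73)/6 ≈ -0.2573 (local minimum); x = 7/6 + sqrt(73)/6 ≈ 2.5907 (local maximum)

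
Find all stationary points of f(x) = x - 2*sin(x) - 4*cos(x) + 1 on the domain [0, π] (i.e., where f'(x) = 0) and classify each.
f'(x) = 4*sin(x) - 2*cos(x) + 1

Solve f'(x) = 0 on [0, π]:
  f'(x) = 0 ⇔ 4*sin(x) - 2*cos(x) = -1. Write the left side as R·cos(x + φ) with R = √((-2)² + (-4)²) = 2*sqrt(5), cos φ = -sqrt(5)/5, sin φ = -2*sqrt(5)/5; then cos(x + φ) = -sqrt(5)/10. Solve for x and keep the solutions lying in [0, π].
  ⇒ x = atan((-2 + sqrt(19))/(1 + 2*sqrt(19))) ≈ 0.2381

f''(x) = 2*sin(x) + 4*cos(x)
Second-derivative test at each critical point:
  f''(0.2381) = 4.3589 > 0 → local minimum

Critical points: x = atan((-2 + sqrt(19))/(1 + 2*sqrt(19))) ≈ 0.2381 (local minimum)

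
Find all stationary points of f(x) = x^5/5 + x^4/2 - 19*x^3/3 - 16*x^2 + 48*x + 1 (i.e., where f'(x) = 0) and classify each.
f'(x) = x^4 + 2*x^3 - 19*x^2 - 32*x + 48

Solve f'(x) = 0:
  Factor: x^4 + 2*x^3 - 19*x^2 - 32*x + 48 = (x - 4)*(x - 1)*(x + 3)*(x + 4) = 0.
  ⇒ x = -4, -3, 1, 4

f''(x) = 4*x^3 + 6*x^2 - 38*x - 32
Second-derivative test at each critical point:
  f''(-4) = -40 < 0 → local maximum
  f''(-3) = 28 > 0 → local minimum
  f''(1) = -60 < 0 → local maximum
  f''(4) = 168 > 0 → local minimum

Critical points: x = -4 (local maximum); x = -3 (local minimum); x = 1 (local maximum); x = 4 (local minimum)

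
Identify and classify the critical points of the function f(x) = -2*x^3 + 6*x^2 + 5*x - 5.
f'(x) = -6*x^2 + 12*x + 5

Solve f'(x) = 0:
  6*x^2 - 12*x - 5 = 0 has no rational roots; quadratic formula: x = (12 ± √264)/12.
  ⇒ x = 1 - sqrt(66)/6 ≈ -0.3540, 1 + sqrt(66)/6 ≈ 2.3540

f''(x) = 12 - 12*x
Second-derivative test at each critical point:
  f''(-0.3540) = 16.2481 > 0 → local minimum
  f''(2.3540) = -16.2481 < 0 → local maximum

Critical points: x = 1 - sqrt(66)/6 ≈ -0.3540 (local minimum); x = 1 + sqrt(66)/6 ≈ 2.3540 (local maximum)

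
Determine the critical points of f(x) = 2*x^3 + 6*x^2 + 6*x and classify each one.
f'(x) = 6*x^2 + 12*x + 6

Solve f'(x) = 0:
  Factor: 6*x^2 + 12*x + 6 = 6*(x + 1)^2 = 0.
  ⇒ x = -1

f''(x) = 12*x + 12
Second-derivative test at each critical point:
  f''(-1) = 0, so the second-derivative test is inconclusive; use the first-derivative test: f'(-5/4) = 0.3750, f'(-3/4) = 0.3750 — f' is positive on both sides (no sign change) → neither a local maximum nor a local minimum

Critical points: x = -1 (neither)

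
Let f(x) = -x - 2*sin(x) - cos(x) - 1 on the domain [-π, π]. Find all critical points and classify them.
f'(x) = sin(x) - 2*cos(x) - 1

Solve f'(x) = 0 on [-π, π]:
  f'(x) = 0 ⇔ sin(x) - 2*cos(x) = 1. Write the left side as R·cos(x + φ) with R = √((-2)² + (-1)²) = sqrt(5), cos φ = -2*sqrt(5)/5, sin φ = -sqrt(5)/5; then cos(x + φ) = sqrt(5)/5. Solve for x and keep the solutions lying in [-π, π].
  ⇒ x = -pi + atan(3/4) ≈ -2.4981, pi/2 ≈ 1.5708

f''(x) = 2*sin(x) + cos(x)
Second-derivative test at each critical point:
  f''(-2.4981) = -2 < 0 → local maximum
  f''(1.5708) = 2 > 0 → local minimum

Critical points: x = -pi + atan(3/4) ≈ -2.4981 (local maximum); x = pi/2 ≈ 1.5708 (local minimum)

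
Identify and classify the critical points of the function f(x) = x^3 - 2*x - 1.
f'(x) = 3*x^2 - 2

Solve f'(x) = 0:
  3*x^2 - 2 = 0 has no rational roots; quadratic formula: x = (0 ± √24)/6.
  ⇒ x = -sqrt(6)/3 ≈ -0.8165, sqrt(6)/3 ≈ 0.8165

f''(x) = 6*x
Second-derivative test at each critical point:
  f''(-0.8165) = -4.8990 < 0 → local maximum
  f''(0.8165) = 4.8990 > 0 → local minimum

Critical points: x = -sqrt(6)/3 ≈ -0.8165 (local maximum); x = sqrt(6)/3 ≈ 0.8165 (local minimum)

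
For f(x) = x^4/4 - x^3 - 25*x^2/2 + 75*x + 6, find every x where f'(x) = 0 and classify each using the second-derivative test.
f'(x) = x^3 - 3*x^2 - 25*x + 75

Solve f'(x) = 0:
  Factor: x^3 - 3*x^2 - 25*x + 75 = (x - 5)*(x - 3)*(x + 5) = 0.
  ⇒ x = -5, 3, 5

f''(x) = 3*x^2 - 6*x - 25
Second-derivative test at each critical point:
  f''(-5) = 80 > 0 → local minimum
  f''(3) = -16 < 0 → local maximum
  f''(5) = 20 > 0 → local minimum

Critical points: x = -5 (local minimum); x = 3 (local maximum); x = 5 (local minimum)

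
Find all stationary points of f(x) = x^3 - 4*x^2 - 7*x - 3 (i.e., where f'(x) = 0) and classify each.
f'(x) = 3*x^2 - 8*x - 7

Solve f'(x) = 0:
  3*x^2 - 8*x - 7 = 0 has no rational roots; quadratic formula: x = (8 ± √148)/6.
  ⇒ x = 4/3 - sqrt(37)/3 ≈ -0.6943, 4/3 + sqrt(37)/3 ≈ 3.3609

f''(x) = 6*x - 8
Second-derivative test at each critical point:
  f''(-0.6943) = -12.1655 < 0 → local maximum
  f''(3.3609) = 12.1655 > 0 → local minimum

Critical points: x = 4/3 - sqrt(37)/3 ≈ -0.6943 (local maximum); x = 4/3 + sqrt(37)/3 ≈ 3.3609 (local minimum)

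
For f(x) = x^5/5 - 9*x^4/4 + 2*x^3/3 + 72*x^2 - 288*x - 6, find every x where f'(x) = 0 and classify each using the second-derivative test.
f'(x) = x^4 - 9*x^3 + 2*x^2 + 144*x - 288

Solve f'(x) = 0:
  Factor: x^4 - 9*x^3 + 2*x^2 + 144*x - 288 = (x - 6)*(x - 4)*(x - 3)*(x + 4) = 0.
  ⇒ x = -4, 3, 4, 6

f''(x) = 4*x^3 - 27*x^2 + 4*x + 144
Second-derivative test at each critical point:
  f''(-4) = -560 < 0 → local maximum
  f''(3) = 21 > 0 → local minimum
  f''(4) = -16 < 0 → local maximum
  f''(6) = 60 > 0 → local minimum

Critical points: x = -4 (local maximum); x = 3 (local minimum); x = 4 (local maximum); x = 6 (local minimum)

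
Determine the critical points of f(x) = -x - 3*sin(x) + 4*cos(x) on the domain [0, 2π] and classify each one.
f'(x) = -4*sin(x) - 3*cos(x) - 1

Solve f'(x) = 0 on [0, 2π]:
  f'(x) = 0 ⇔ -4*sin(x) - 3*cos(x) = 1. Write the left side as R·cos(x + φ) with R = √((-3)² + 4²) = 5, cos φ = -3/5, sin φ = 4/5; then cos(x + φ) = 1/5. Solve for x and keep the solutions lying in [0, 2π].
  ⇒ x = atan((-4 + 6*sqrt(6))/(-8*sqrt(6) - 3)) + pi ≈ 2.6994, atan((-6*sqrt(6) - 4)/(-3 + 8*sqrt(6))) + 2*pi ≈ 5.4383

f''(x) = 3*sin(x) - 4*cos(x)
Second-derivative test at each critical point:
  f''(2.6994) = 4.8990 > 0 → local minimum
  f''(5.4383) = -4.8990 < 0 → local maximum

Critical points: x = atan((-4 + 6*sqrt(6))/(-8*sqrt(6) - 3)) + pi ≈ 2.6994 (local minimum); x = atan((-6*sqrt(6) - 4)/(-3 + 8*sqrt(6))) + 2*pi ≈ 5.4383 (local maximum)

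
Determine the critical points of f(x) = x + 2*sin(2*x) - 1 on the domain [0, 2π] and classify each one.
f'(x) = 4*cos(2*x) + 1

Solve f'(x) = 0 on [0, 2π]:
  f'(x) = 0 ⇔ cos(2*x) = -1/4, i.e. 2*x = ±arccos(-1/4) + 2nπ; keep the solutions lying in [0, 2π].
  ⇒ x = acos(-1/4)/2 ≈ 0.9117, pi - acos(-1/4)/2 ≈ 2.2299, acos(-1/4)/2 + pi ≈ 4.0533, -acos(-1/4)/2 + 2*pi ≈ 5.3714

f''(x) = -8*sin(2*x)
Second-derivative test at each critical point:
  f''(0.9117) = -7.7460 < 0 → local maximum
  f''(2.2299) = 7.7460 > 0 → local minimum
  f''(4.0533) = -7.7460 < 0 → local maximum
  f''(5.3714) = 7.7460 > 0 → local minimum

Critical points: x = acos(-1/4)/2 ≈ 0.9117 (local maximum); x = pi - acos(-1/4)/2 ≈ 2.2299 (local minimum); x = acos(-1/4)/2 + pi ≈ 4.0533 (local maximum); x = -acos(-1/4)/2 + 2*pi ≈ 5.3714 (local minimum)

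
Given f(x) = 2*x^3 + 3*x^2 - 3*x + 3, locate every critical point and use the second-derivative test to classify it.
f'(x) = 6*x^2 + 6*x - 3

Solve f'(x) = 0:
  Factor: 6*x^2 + 6*x - 3 = 3*(2*x^2 + 2*x - 1); 2*x^2 + 2*x - 1 = 0 has no rational roots; quadratic formula: x = (-2 ± √12)/4.
  ⇒ x = -sqrt(3)/2 - 1/2 ≈ -1.3660, -1/2 + sqrt(3)/2 ≈ 0.3660

f''(x) = 12*x + 6
Second-derivative test at each critical point:
  f''(-1.3660) = -10.3923 < 0 → local maximum
  f''(0.3660) = 10.3923 > 0 → local minimum

Critical points: x = -sqrt(3)/2 - 1/2 ≈ -1.3660 (local maximum); x = -1/2 + sqrt(3)/2 ≈ 0.3660 (local minimum)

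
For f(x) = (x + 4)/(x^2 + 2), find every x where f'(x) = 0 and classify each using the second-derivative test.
f'(x) = (x^2 - 2*x*(x + 4) + 2)/(x^2 + 2)^2

Solve f'(x) = 0:
  f'(x) = -(x^2 + 8*x - 2)/(x^2 + 2)^2; the denominator is positive wherever f is defined, so f'(x) = 0 ⇔ -x^2 - 8*x + 2 = 0.
  x^2 + 8*x - 2 = 0 has no rational roots; quadratic formula: x = (-8 ± √72)/2.
  ⇒ x = -3*sqrt(2) - 4 ≈ -8.2426, -4 + 3*sqrt(2) ≈ 0.2426

f''(x) = 2*(4*x^2*(x + 4) - (3*x + 4)*(x^2 + 2))/(x^2 + 2)^3
Second-derivative test at each critical point:
  f''(-8.2426) = 0.0017 > 0 → local minimum
  f''(0.2426) = -2.0017 < 0 → local maximum

Critical points: x = -3*sqrt(2) - 4 ≈ -8.2426 (local minimum); x = -4 + 3*sqrt(2) ≈ 0.2426 (local maximum)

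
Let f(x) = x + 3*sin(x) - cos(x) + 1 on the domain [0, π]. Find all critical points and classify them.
f'(x) = sin(x) + 3*cos(x) + 1

Solve f'(x) = 0 on [0, π]:
  f'(x) = 0 ⇔ sin(x) + 3*cos(x) = -1. Write the left side as R·cos(x + φ) with R = √(3² + (-1)²) = sqrt(10), cos φ = 3*sqrt(10)/10, sin φ = -sqrt(10)/10; then cos(x + φ) = -sqrt(10)/10. Solve for x and keep the solutions lying in [0, π].
  ⇒ x = pi - atan(4/3) ≈ 2.2143

f''(x) = -3*sin(x) + cos(x)
Second-derivative test at each critical point:
  f''(2.2143) = -3 < 0 → local maximum

Critical points: x = pi - atan(4/3) ≈ 2.2143 (local maximum)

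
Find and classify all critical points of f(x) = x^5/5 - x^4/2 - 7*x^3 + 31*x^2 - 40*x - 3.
f'(x) = x^4 - 2*x^3 - 21*x^2 + 62*x - 40

Solve f'(x) = 0:
  Factor: x^4 - 2*x^3 - 21*x^2 + 62*x - 40 = (x - 4)*(x - 2)*(x - 1)*(x + 5) = 0.
  ⇒ x = -5, 1, 2, 4

f''(x) = 4*x^3 - 6*x^2 - 42*x + 62
Second-derivative test at each critical point:
  f''(-5) = -378 < 0 → local maximum
  f''(1) = 18 > 0 → local minimum
  f''(2) = -14 < 0 → local maximum
  f''(4) = 54 > 0 → local minimum

Critical points: x = -5 (local maximum); x = 1 (local minimum); x = 2 (local maximum); x = 4 (local minimum)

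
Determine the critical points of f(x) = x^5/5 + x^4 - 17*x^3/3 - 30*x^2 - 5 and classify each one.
f'(x) = x*(x^3 + 4*x^2 - 17*x - 60)

Solve f'(x) = 0:
  Factor: x^4 + 4*x^3 - 17*x^2 - 60*x = x*(x - 4)*(x + 3)*(x + 5) = 0.
  ⇒ x = -5, -3, 0, 4

f''(x) = 4*x^3 + 12*x^2 - 34*x - 60
Second-derivative test at each critical point:
  f''(-5) = -90 < 0 → local maximum
  f''(-3) = 42 > 0 → local minimum
  f''(0) = -60 < 0 → local maximum
  f''(4) = 252 > 0 → local minimum

Critical points: x = -5 (local maximum); x = -3 (local minimum); x = 0 (local maximum); x = 4 (local minimum)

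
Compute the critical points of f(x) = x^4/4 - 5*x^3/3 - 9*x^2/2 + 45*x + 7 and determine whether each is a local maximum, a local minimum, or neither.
f'(x) = x^3 - 5*x^2 - 9*x + 45

Solve f'(x) = 0:
  Factor: x^3 - 5*x^2 - 9*x + 45 = (x - 5)*(x - 3)*(x + 3) = 0.
  ⇒ x = -3, 3, 5

f''(x) = 3*x^2 - 10*x - 9
Second-derivative test at each critical point:
  f''(-3) = 48 > 0 → local minimum
  f''(3) = -12 < 0 → local maximum
  f''(5) = 16 > 0 → local minimum

Critical points: x = -3 (local minimum); x = 3 (local maximum); x = 5 (local minimum)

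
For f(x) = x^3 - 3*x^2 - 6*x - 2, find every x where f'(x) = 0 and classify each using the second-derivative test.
f'(x) = 3*x^2 - 6*x - 6

Solve f'(x) = 0:
  Factor: 3*x^2 - 6*x - 6 = 3*(x^2 - 2*x - 2); x^2 - 2*x - 2 = 0 has no rational roots; quadratic formula: x = (2 ± √12)/2.
  ⇒ x = 1 - sqrt(3) ≈ -0.7321, 1 + sqrt(3) ≈ 2.7321

f''(x) = 6*x - 6
Second-derivative test at each critical point:
  f''(-0.7321) = -10.3923 < 0 → local maximum
  f''(2.7321) = 10.3923 > 0 → local minimum

Critical points: x = 1 - sqrt(3) ≈ -0.7321 (local maximum); x = 1 + sqrt(3) ≈ 2.7321 (local minimum)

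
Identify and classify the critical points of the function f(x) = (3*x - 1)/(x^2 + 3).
f'(x) = (-3*x^2 + 2*x + 9)/(x^4 + 6*x^2 + 9)

Solve f'(x) = 0:
  f'(x) = -(3*x^2 - 2*x - 9)/(x^2 + 3)^2; the denominator is positive wherever f is defined, so f'(x) = 0 ⇔ -3*x^2 + 2*x + 9 = 0.
  3*x^2 - 2*x - 9 = 0 has no rational roots; quadratic formula: x = (2 ± √112)/6.
  ⇒ x = 1/3 - 2*sqrt(7)/3 ≈ -1.4305, 1/3 + 2*sqrt(7)/3 ≈ 2.0972

f''(x) = 2*(4*x^2*(3*x - 1) + (1 - 9*x)*(x^2 + 3))/(x^2 + 3)^3
Second-derivative test at each critical point:
  f''(-1.4305) = 0.4156 > 0 → local minimum
  f''(2.0972) = -0.1934 < 0 → local maximum

Critical points: x = 1/3 - 2*sqrt(7)/3 ≈ -1.4305 (local minimum); x = 1/3 + 2*sqrt(7)/3 ≈ 2.0972 (local maximum)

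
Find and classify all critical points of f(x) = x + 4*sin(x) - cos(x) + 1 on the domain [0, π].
f'(x) = sin(x) + 4*cos(x) + 1

Solve f'(x) = 0 on [0, π]:
  f'(x) = 0 ⇔ sin(x) + 4*cos(x) = -1. Write the left side as R·cos(x + φ) with R = √(4² + (-1)²) = sqrt(17), cos φ = 4*sqrt(17)/17, sin φ = -sqrt(17)/17; then cos(x + φ) = -sqrt(17)/17. Solve for x and keep the solutions lying in [0, π].
  ⇒ x = pi - atan(15/8) ≈ 2.0608

f''(x) = -4*sin(x) + cos(x)
Second-derivative test at each critical point:
  f''(2.0608) = -4 < 0 → local maximum

Critical points: x = pi - atan(15/8) ≈ 2.0608 (local maximum)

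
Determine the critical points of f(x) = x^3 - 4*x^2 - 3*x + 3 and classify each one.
f'(x) = 3*x^2 - 8*x - 3

Solve f'(x) = 0:
  Factor: 3*x^2 - 8*x - 3 = (x - 3)*(3*x + 1) = 0.
  ⇒ x = -1/3, 3

f''(x) = 6*x - 8
Second-derivative test at each critical point:
  f''(-1/3) = -10 < 0 → local maximum
  f''(3) = 10 > 0 → local minimum

Critical points: x = -1/3 (local maximum); x = 3 (local minimum)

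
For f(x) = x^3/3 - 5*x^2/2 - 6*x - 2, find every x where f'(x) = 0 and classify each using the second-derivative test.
f'(x) = x^2 - 5*x - 6

Solve f'(x) = 0:
  Factor: x^2 - 5*x - 6 = (x - 6)*(x + 1) = 0.
  ⇒ x = -1, 6

f''(x) = 2*x - 5
Second-derivative test at each critical point:
  f''(-1) = -7 < 0 → local maximum
  f''(6) = 7 > 0 → local minimum

Critical points: x = -1 (local maximum); x = 6 (local minimum)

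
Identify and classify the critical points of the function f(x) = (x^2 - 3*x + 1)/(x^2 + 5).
f'(x) = (3*x^2 + 8*x - 15)/(x^4 + 10*x^2 + 25)

Solve f'(x) = 0:
  f'(x) = (3*x^2 + 8*x - 15)/(x^2 + 5)^2; the denominator is positive wherever f is defined, so f'(x) = 0 ⇔ 3*x^2 + 8*x - 15 = 0.
  3*x^2 + 8*x - 15 = 0 has no rational roots; quadratic formula: x = (-8 ± √244)/6.
  ⇒ x = -sqrt(61)/3 - 4/3 ≈ -3.9367, -4/3 + sqrt(61)/3 ≈ 1.2701

f''(x) = 2*(-3*x^3 - 12*x^2 + 45*x + 20)/(x^6 + 15*x^4 + 75*x^2 + 125)
Second-derivative test at each critical point:
  f''(-3.9367) = -0.0372 < 0 → local maximum
  f''(1.2701) = 0.3572 > 0 → local minimum

Critical points: x = -sqrt(61)/3 - 4/3 ≈ -3.9367 (local maximum); x = -4/3 + sqrt(61)/3 ≈ 1.2701 (local minimum)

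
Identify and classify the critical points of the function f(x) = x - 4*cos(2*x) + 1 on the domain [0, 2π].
f'(x) = 8*sin(2*x) + 1

Solve f'(x) = 0 on [0, 2π]:
  f'(x) = 0 ⇔ sin(2*x) = -1/8, i.e. 2*x = arcsin(-1/8) + 2nπ or 2*x = π − arcsin(-1/8) + 2nπ; keep the solutions lying in [0, 2π].
  ⇒ x = asin(1/8)/2 + pi/2 ≈ 1.6335, pi - asin(1/8)/2 ≈ 3.0789, asin(1/8)/2 + 3*pi/2 ≈ 4.7751, -asin(1/8)/2 + 2*pi ≈ 6.2205

f''(x) = 16*cos(2*x)
Second-derivative test at each critical point:
  f''(1.6335) = -15.8745 < 0 → local maximum
  f''(3.0789) = 15.8745 > 0 → local minimum
  f''(4.7751) = -15.8745 < 0 → local maximum
  f''(6.2205) = 15.8745 > 0 → local minimum

Critical points: x = asin(1/8)/2 + pi/2 ≈ 1.6335 (local maximum); x = pi - asin(1/8)/2 ≈ 3.0789 (local minimum); x = asin(1/8)/2 + 3*pi/2 ≈ 4.7751 (local maximum); x = -asin(1/8)/2 + 2*pi ≈ 6.2205 (local minimum)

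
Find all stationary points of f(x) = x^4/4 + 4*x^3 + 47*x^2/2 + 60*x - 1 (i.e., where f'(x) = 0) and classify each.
f'(x) = x^3 + 12*x^2 + 47*x + 60

Solve f'(x) = 0:
  Factor: x^3 + 12*x^2 + 47*x + 60 = (x + 3)*(x + 4)*(x + 5) = 0.
  ⇒ x = -5, -4, -3

f''(x) = 3*x^2 + 24*x + 47
Second-derivative test at each critical point:
  f''(-5) = 2 > 0 → local minimum
  f''(-4) = -1 < 0 → local maximum
  f''(-3) = 2 > 0 → local minimum

Critical points: x = -5 (local minimum); x = -4 (local maximum); x = -3 (local minimum)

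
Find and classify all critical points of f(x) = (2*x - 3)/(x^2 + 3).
f'(x) = 2*(-x^2 + 3*x + 3)/(x^4 + 6*x^2 + 9)

Solve f'(x) = 0:
  f'(x) = -2*(x^2 - 3*x - 3)/(x^2 + 3)^2; the denominator is positive wherever f is defined, so f'(x) = 0 ⇔ -2*x^2 + 6*x + 6 = 0.
  Factor: -2*x^2 + 6*x + 6 = -2*(x^2 - 3*x - 3); x^2 - 3*x - 3 = 0 has no rational roots; quadratic formula: x = (3 ± √21)/2.
  ⇒ x = 3/2 - sqrt(21)/2 ≈ -0.7913, 3/2 + sqrt(21)/2 ≈ 3.7913

f''(x) = 2*(4*x^2*(2*x - 3) + 3*(1 - 2*x)*(x^2 + 3))/(x^2 + 3)^3
Second-derivative test at each critical point:
  f''(-0.7913) = 0.6970 > 0 → local minimum
  f''(3.7913) = -0.0304 < 0 → local maximum

Critical points: x = 3/2 - sqrt(21)/2 ≈ -0.7913 (local minimum); x = 3/2 + sqrt(21)/2 ≈ 3.7913 (local maximum)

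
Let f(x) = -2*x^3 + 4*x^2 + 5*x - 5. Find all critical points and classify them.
f'(x) = -6*x^2 + 8*x + 5

Solve f'(x) = 0:
  6*x^2 - 8*x - 5 = 0 has no rational roots; quadratic formula: x = (8 ± √184)/12.
  ⇒ x = 2/3 - sqrt(46)/6 ≈ -0.4637, 2/3 + sqrt(46)/6 ≈ 1.7971

f''(x) = 8 - 12*x
Second-derivative test at each critical point:
  f''(-0.4637) = 13.5647 > 0 → local minimum
  f''(1.7971) = -13.5647 < 0 → local maximum

Critical points: x = 2/3 - sqrt(46)/6 ≈ -0.4637 (local minimum); x = 2/3 + sqrt(46)/6 ≈ 1.7971 (local maximum)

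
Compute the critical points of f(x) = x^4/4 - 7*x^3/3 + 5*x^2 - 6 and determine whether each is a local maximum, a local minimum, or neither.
f'(x) = x*(x^2 - 7*x + 10)

Solve f'(x) = 0:
  Factor: x^3 - 7*x^2 + 10*x = x*(x - 5)*(x - 2) = 0.
  ⇒ x = 0, 2, 5

f''(x) = 3*x^2 - 14*x + 10
Second-derivative test at each critical point:
  f''(0) = 10 > 0 → local minimum
  f''(2) = -6 < 0 → local maximum
  f''(5) = 15 > 0 → local minimum

Critical points: x = 0 (local minimum); x = 2 (local maximum); x = 5 (local minimum)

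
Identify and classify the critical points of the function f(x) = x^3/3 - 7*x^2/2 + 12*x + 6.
f'(x) = x^2 - 7*x + 12

Solve f'(x) = 0:
  Factor: x^2 - 7*x + 12 = (x - 4)*(x - 3) = 0.
  ⇒ x = 3, 4

f''(x) = 2*x - 7
Second-derivative test at each critical point:
  f''(3) = -1 < 0 → local maximum
  f''(4) = 1 > 0 → local minimum

Critical points: x = 3 (local maximum); x = 4 (local minimum)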